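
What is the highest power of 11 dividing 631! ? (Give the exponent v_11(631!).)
v_11(631!) = 62

Legendre's formula: v_p(n!) = Σ_{k ≥ 1} ⌊n / p^k⌋. For p = 11, n = 631, the terms are:
  ⌊631/11^1⌋ = ⌊631/11⌋ = 57
  ⌊631/11^2⌋ = ⌊631/121⌋ = 5
(the next term ⌊631/11^3⌋ = 0, terminating the sum). Summing: v_11(631!) = 57 + 5 = 62.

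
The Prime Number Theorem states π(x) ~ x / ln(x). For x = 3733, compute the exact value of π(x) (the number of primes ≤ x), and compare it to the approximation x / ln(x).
π(3733) = 521;  x/ln(x) ≈ 453.86;  relative error ≈ 12.89%.

Directly count primes up to 3733: π(3733) = 521. The PNT approximation gives 3733/ln(3733) ≈ 3733/8.22497 ≈ 453.86. Relative error (π(x) − x/ln(x)) / π(x) ≈ 12.89%; the approximation is known to undercount slightly (Li(x) is a better estimate).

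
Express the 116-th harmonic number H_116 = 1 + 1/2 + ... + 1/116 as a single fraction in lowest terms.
H_116 = 92723052988307480317436790993517488799788772043569/17379782769567790172972927968296006432665936992320

Direct summation: H_116 = 1 + 1/2 + ... + 1/116. The least common denominator is lcm(1, ..., 116) = 955888052326228459513511038256280353796626534577600; over this denominator the numerator is 955888052326228459513511038256280353796626534577600 + 477944026163114229756755519128140176898313267288800 + 318629350775409486504503679418760117932208844859200 + 238972013081557114878377759564070088449156633644400 + 191177610465245691902702207651256070759325306915520 + 159314675387704743252251839709380058966104422429600 + 136555436046604065644787291179468621970946647796800 + 119486006540778557439188879782035044224578316822200 + 106209783591803162168167893139586705977402948286400 + 95588805232622845951351103825628035379662653457760 + 86898913847838950864864639841480032163329684961600 + 79657337693852371626125919854690029483052211214800 + 73529850178940650731808541404329257984355887275200 + 68277718023302032822393645589734310985473323898400 + 63725870155081897300900735883752023586441768971840 + 59743003270389278719594439891017522112289158411100 + 56228708960366379971383002250369432576272149092800 + 53104891795901581084083946569793352988701474143200 + 50309897490854129448079528329277913357717186030400 + 47794402616311422975675551912814017689831326728880 + 45518478682201355214929097059822873990315549265600 + 43449456923919475432432319920740016081664842480800 + 41560350101140367804935262532881754512896805851200 + 39828668846926185813062959927345014741526105607400 + 38235522093049138380540441530251214151865061383104 + 36764925089470325365904270702164628992177943637600 + 35403261197267720722722631046528901992467649428800 + 34138859011651016411196822794867155492736661949200 + 32961656976766498603914173732975184613676777054400 + 31862935077540948650450367941876011793220884485920 + 30835098462136401919790678653428398509568597889600 + 29871501635194639359797219945508761056144579205550 + 28966304615946316954954879947160010721109894987200 + 28114354480183189985691501125184716288136074546400 + 27311087209320813128957458235893724394189329559360 + 26552445897950790542041973284896676494350737071600 + 25834812225033201608473271304223793345854771204800 + 25154948745427064724039764164638956678858593015200 + 24509950059646883577269513801443085994785295758400 + 23897201308155711487837775956407008844915663364440 + 23314342739664108768622220445275130580405525233600 + 22759239341100677607464548529911436995157774632800 + 22229954705261126965430489261773961716200617083200 + 21724728461959737716216159960370008040832421240400 + 21241956718360632433633578627917341195480589657280 + 20780175050570183902467631266440877256448402925600 + 20338043666515499138585341239495326676523968820800 + 19914334423463092906531479963672507370763052803700 + 19507919435229152234969613025638374567278092542400 + 19117761046524569190270220765125607075932530691552 + 18742902986788793323794334083456477525424049697600 + 18382462544735162682952135351082314496088971818800 + 18035623628796763387047378080307176486728802539200 + 17701630598633860361361315523264450996233824714400 + 17379782769567790172972927968296006432665936992320 + 17069429505825508205598411397433577746368330974600 + 16769965830284709816026509443092637785905728676800 + 16480828488383249301957086866487592306838388527200 + 16201492412308956940906966750106446674519093806400 + 15931467538770474325225183970938005896610442242960 + 15670295939774237041205098987807874652403713681600 + 15417549231068200959895339326714199254784298944800 + 15172826227400451738309699019940957996771849755200 + 14935750817597319679898609972754380528072289602775 + 14705970035788130146361708280865851596871177455040 + 14483152307973158477477439973580005360554947493600 + 14266985855615350141992702063526572444725769172800 + 14057177240091594992845750562592358144068037273200 + 13853450033713455934978420844293918170965601950400 + 13655543604660406564478729117946862197094664779680 + 13463212004594767035401563919102540194318683585600 + 13276222948975395271020986642448338247175368535800 + 13094356881181211774157685455565484298583925131200 + 12917406112516600804236635652111896672927385602400 + 12745174031016379460180147176750404717288353794368 + 12577474372713532362019882082319478339429296507600 + 12414130549691278694980662834497147451904240708800 + 12254975029823441788634756900721542997392647879200 + 12099848763623145057133051117168105744261095374400 + 11948600654077855743918887978203504422457831682220 + 11801087065755906907574210348842967330822549809600 + 11657171369832054384311110222637565290202762616800 + 11516723522002752524259169135617835587911163067200 + 11379619670550338803732274264955718497578887316400 + 11245741792073275994276600450073886515254429818560 + 11114977352630563482715244630886980858100308541600 + 10987218992255499534638057910991728204558925684800 + 10862364230979868858108079980185004020416210620200 + 10740315194676724264196753238834610716816028478400 + 10620978359180316216816789313958670597740294828640 + 10504264311277235818829791629189893997765126753600 + 10390087525285091951233815633220438628224201462800 + 10278366154045467306596892884476132836522865963200 + 10169021833257749569292670619747663338261984410400 + 10061979498170825889615905665855582671543437206080 + 9957167211731546453265739981836253685381526401850 + 9854516003363179994984649878930725296872438500800 + 9753959717614576117484806512819187283639046271200 + 9655434871982105651651626649053336907036631662400 + 9558880523262284595135110382562803537966265345776 + 9464238141843846133797138992636439146501252817600 + 9371451493394396661897167041728238762712024848800 + 9280466527439111257412728526760003434918704219200 + 9191231272367581341476067675541157248044485909400 + 9103695736440271042985819411964574798063109853120 + 9017811814398381693523689040153588243364401269600 + 8933533199310546350593561105198881811183425556800 + 8850815299316930180680657761632225498116912357200 + 8769615158956224399206523286754865631161711326400 + 8689891384783895086486463984148003216332968496160 + 8611604075011067202824423768074597781951590401600 + 8534714752912754102799205698716788873184165487300 + 8459186303771933270031071135011330564571916235200 + 8384982915142354908013254721546318892952864338400 + 8312070020228073560987052506576350902579361170240 + 8240414244191624650978543433243796153419194263600 = 5099767914356911417459023504643461883988382462396295, so H_116 = 5099767914356911417459023504643461883988382462396295/955888052326228459513511038256280353796626534577600; reducing by gcd(5099767914356911417459023504643461883988382462396295, 955888052326228459513511038256280353796626534577600) = 55 gives 92723052988307480317436790993517488799788772043569/17379782769567790172972927968296006432665936992320 ≈ 5.33511. (The PNT-adjacent estimate ln(116) + γ ≈ 5.33081 matches within O(1/n).)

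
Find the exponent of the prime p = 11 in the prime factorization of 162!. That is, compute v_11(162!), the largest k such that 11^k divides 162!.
v_11(162!) = 15

Legendre's formula: v_p(n!) = Σ_{k ≥ 1} ⌊n / p^k⌋. For p = 11, n = 162, the terms are:
  ⌊162/11^1⌋ = ⌊162/11⌋ = 14
  ⌊162/11^2⌋ = ⌊162/121⌋ = 1
(the next term ⌊162/11^3⌋ = 0, terminating the sum). Summing: v_11(162!) = 14 + 1 = 15.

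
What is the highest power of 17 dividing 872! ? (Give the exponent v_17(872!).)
v_17(872!) = 54

Legendre's formula: v_p(n!) = Σ_{k ≥ 1} ⌊n / p^k⌋. For p = 17, n = 872, the terms are:
  ⌊872/17^1⌋ = ⌊872/17⌋ = 51
  ⌊872/17^2⌋ = ⌊872/289⌋ = 3
(the next term ⌊872/17^3⌋ = 0, terminating the sum). Summing: v_17(872!) = 51 + 3 = 54.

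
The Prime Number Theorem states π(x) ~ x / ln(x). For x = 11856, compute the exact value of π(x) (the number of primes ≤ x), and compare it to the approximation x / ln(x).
π(11856) = 1421;  x/ln(x) ≈ 1263.89;  relative error ≈ 11.06%.

Directly count primes up to 11856: π(11856) = 1421. The PNT approximation gives 11856/ln(11856) ≈ 11856/9.38059 ≈ 1263.89. Relative error (π(x) − x/ln(x)) / π(x) ≈ 11.06%; the approximation is known to undercount slightly (Li(x) is a better estimate).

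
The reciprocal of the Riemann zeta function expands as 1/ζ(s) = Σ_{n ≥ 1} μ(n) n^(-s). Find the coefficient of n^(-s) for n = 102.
μ(102) = -1

Factor n = 102 = 2 · 3 · 17. μ(n) = 0 if any exponent ≥ 2 (not squarefree); otherwise μ(n) = (−1)^{ω(n)} where ω(n) is the number of distinct prime factors. Applying: μ(102) = -1.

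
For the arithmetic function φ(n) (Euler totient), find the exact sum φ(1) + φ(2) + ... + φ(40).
Σ_{n ≤ 40} φ(n) = 490

Compute φ(n) for each 1 ≤ n ≤ 40: φ(1) = 1, φ(2) = 1, φ(3) = 2, φ(4) = 2, φ(5) = 4, φ(6) = 2, φ(7) = 6, φ(8) = 4, φ(9) = 6, φ(10) = 4, φ(11) = 10, φ(12) = 4, φ(13) = 12, φ(14) = 6, φ(15) = 8, φ(16) = 8, φ(17) = 16, φ(18) = 6, φ(19) = 18, φ(20) = 8, φ(21) = 12, φ(22) = 10, φ(23) = 22, φ(24) = 8, φ(25) = 20, φ(26) = 12, φ(27) = 18, φ(28) = 12, φ(29) = 28, φ(30) = 8, φ(31) = 30, φ(32) = 16, φ(33) = 20, φ(34) = 16, φ(35) = 24, φ(36) = 12, φ(37) = 36, φ(38) = 18, φ(39) = 24, φ(40) = 16. Summing all 40 values: 490. (Average order: Σ_{n ≤ x} φ(n) ~ (3/π²) x². For x = 40, (3/π²)·40² ≈ 486.34.)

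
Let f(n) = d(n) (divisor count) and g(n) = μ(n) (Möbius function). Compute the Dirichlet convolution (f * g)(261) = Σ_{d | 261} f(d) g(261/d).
(d * μ)(261) = 1

Divisors of 261: [1, 3, 9, 29, 87, 261]. For each d | 261:
  d = 1: d(1) · μ(261/1) = 1 · 0 = 0
  d = 3: d(3) · μ(261/3) = 2 · 1 = 2
  d = 9: d(9) · μ(261/9) = 3 · -1 = -3
  d = 29: d(29) · μ(261/29) = 2 · 0 = 0
  d = 87: d(87) · μ(261/87) = 4 · -1 = -4
  d = 261: d(261) · μ(261/261) = 6 · 1 = 6
Summing: (d * μ)(261) = 0 + 2 + -3 + 0 + -4 + 6 = 1.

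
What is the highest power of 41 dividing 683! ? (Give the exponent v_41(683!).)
v_41(683!) = 16

Legendre's formula: v_p(n!) = Σ_{k ≥ 1} ⌊n / p^k⌋. For p = 41, n = 683, the terms are:
  ⌊683/41^1⌋ = ⌊683/41⌋ = 16
(the next term ⌊683/41^2⌋ = 0, terminating the sum). Summing: v_41(683!) = 16 = 16.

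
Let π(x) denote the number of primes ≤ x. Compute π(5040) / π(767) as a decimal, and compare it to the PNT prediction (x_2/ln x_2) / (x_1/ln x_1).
π(5040)/π(767) = 675/135 ≈ 5.0000;  PNT prediction ≈ 5.1199.

π(767) = 135 and π(5040) = 675, so π(5040)/π(767) ≈ 5.0000. The PNT-predicted ratio is (5040/ln(5040)) / (767/ln(767)) ≈ 5.1199. The two agree to within a few percent, as expected.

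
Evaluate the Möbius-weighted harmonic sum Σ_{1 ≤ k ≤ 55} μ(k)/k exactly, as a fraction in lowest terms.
Σ μ(k)/k = -17255220085293371/10863052825730014910

Values of μ(k) for 1 ≤ k ≤ 55: μ(1) = 1, μ(2) = -1, μ(3) = -1, μ(5) = -1, μ(6) = 1, μ(7) = -1, μ(10) = 1, μ(11) = -1, μ(13) = -1, μ(14) = 1, μ(15) = 1, μ(17) = -1, μ(19) = -1, μ(21) = 1, μ(22) = 1, μ(23) = -1, μ(26) = 1, μ(29) = -1, μ(30) = -1, μ(31) = -1, μ(33) = 1, μ(34) = 1, μ(35) = 1, μ(37) = -1, μ(38) = 1, μ(39) = 1, μ(41) = -1, μ(42) = -1, μ(43) = -1, μ(46) = 1, μ(47) = -1, μ(51) = 1, μ(53) = -1, μ(55) = 1, with μ = 0 on non-squarefree integers. Summing μ(k)/k for k where μ(k) ≠ 0 gives -17255220085293371/10863052825730014910 ≈ -0.0016. (PNT ⟺ this sum → 0 as n → ∞.)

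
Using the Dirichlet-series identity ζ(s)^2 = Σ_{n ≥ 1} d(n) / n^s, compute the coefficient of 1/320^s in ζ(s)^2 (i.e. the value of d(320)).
d(320) = 14

ζ(s)^2 = (Σ 1/m^s)(Σ 1/k^s). The coefficient of 1/n^s in the product is the number of ordered pairs (m, k) with mk = n, which equals d(n). For n = 320, divisors are [1, 2, 4, 5, 8, 10, 16, 20, 32, 40, 64, 80, 160, 320], so d(320) = 14.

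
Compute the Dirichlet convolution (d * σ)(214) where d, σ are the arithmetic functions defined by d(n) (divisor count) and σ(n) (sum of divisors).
(d * σ)(214) = 550

Divisors of 214: [1, 2, 107, 214]. For each d | 214:
  d = 1: d(1) · σ(214/1) = 1 · 324 = 324
  d = 2: d(2) · σ(214/2) = 2 · 108 = 216
  d = 107: d(107) · σ(214/107) = 2 · 3 = 6
  d = 214: d(214) · σ(214/214) = 4 · 1 = 4
Summing: (d * σ)(214) = 324 + 216 + 6 + 4 = 550.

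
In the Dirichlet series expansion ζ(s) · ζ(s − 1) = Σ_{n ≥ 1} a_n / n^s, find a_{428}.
σ(428) = 756

In the product (Σ m^0/m^s)(Σ k / k^s) = Σ (Σ_{d | n} d) / n^s, the coefficient of 1/n^s is σ(n) = Σ_{d | n} d. For n = 428, divisors are [1, 2, 4, 107, 214, 428]; summing: σ(428) = 756.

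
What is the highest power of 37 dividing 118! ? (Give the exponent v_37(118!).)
v_37(118!) = 3

Legendre's formula: v_p(n!) = Σ_{k ≥ 1} ⌊n / p^k⌋. For p = 37, n = 118, the terms are:
  ⌊118/37^1⌋ = ⌊118/37⌋ = 3
(the next term ⌊118/37^2⌋ = 0, terminating the sum). Summing: v_37(118!) = 3 = 3.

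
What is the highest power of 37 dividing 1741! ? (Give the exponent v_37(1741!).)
v_37(1741!) = 48

Legendre's formula: v_p(n!) = Σ_{k ≥ 1} ⌊n / p^k⌋. For p = 37, n = 1741, the terms are:
  ⌊1741/37^1⌋ = ⌊1741/37⌋ = 47
  ⌊1741/37^2⌋ = ⌊1741/1369⌋ = 1
(the next term ⌊1741/37^3⌋ = 0, terminating the sum). Summing: v_37(1741!) = 47 + 1 = 48.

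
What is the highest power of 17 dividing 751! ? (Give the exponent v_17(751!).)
v_17(751!) = 46

Legendre's formula: v_p(n!) = Σ_{k ≥ 1} ⌊n / p^k⌋. For p = 17, n = 751, the terms are:
  ⌊751/17^1⌋ = ⌊751/17⌋ = 44
  ⌊751/17^2⌋ = ⌊751/289⌋ = 2
(the next term ⌊751/17^3⌋ = 0, terminating the sum). Summing: v_17(751!) = 44 + 2 = 46.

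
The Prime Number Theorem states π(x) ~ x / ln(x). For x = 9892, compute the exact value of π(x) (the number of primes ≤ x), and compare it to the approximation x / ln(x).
π(9892) = 1220;  x/ln(x) ≈ 1075.28;  relative error ≈ 11.86%.

Directly count primes up to 9892: π(9892) = 1220. The PNT approximation gives 9892/ln(9892) ≈ 9892/9.19948 ≈ 1075.28. Relative error (π(x) − x/ln(x)) / π(x) ≈ 11.86%; the approximation is known to undercount slightly (Li(x) is a better estimate).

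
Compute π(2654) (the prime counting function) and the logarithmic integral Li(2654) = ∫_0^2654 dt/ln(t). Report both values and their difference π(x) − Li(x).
π(2654) = 383;  Li(2654) ≈ 399.22;  π(x) − Li(x) ≈ -16.22.

Direct count of primes ≤ 2654 gives π(2654) = 383. Numerical evaluation of the logarithmic integral gives Li(2654) ≈ 399.22. The difference π(x) − Li(x) ≈ -16.22 is typically negative for small/moderate x (Li(x) overestimates), though Littlewood's theorem shows this sign changes infinitely often.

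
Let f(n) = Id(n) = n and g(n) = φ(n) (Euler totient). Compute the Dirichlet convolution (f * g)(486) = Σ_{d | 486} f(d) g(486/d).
(Id * φ)(486) = 3159

Divisors of 486: [1, 2, 3, 6, 9, 18, 27, 54, 81, 162, 243, 486]. For each d | 486:
  d = 1: Id(1) · φ(486/1) = 1 · 162 = 162
  d = 2: Id(2) · φ(486/2) = 2 · 162 = 324
  d = 3: Id(3) · φ(486/3) = 3 · 54 = 162
  d = 6: Id(6) · φ(486/6) = 6 · 54 = 324
  d = 9: Id(9) · φ(486/9) = 9 · 18 = 162
  d = 18: Id(18) · φ(486/18) = 18 · 18 = 324
  d = 27: Id(27) · φ(486/27) = 27 · 6 = 162
  d = 54: Id(54) · φ(486/54) = 54 · 6 = 324
  d = 81: Id(81) · φ(486/81) = 81 · 2 = 162
  d = 162: Id(162) · φ(486/162) = 162 · 2 = 324
  d = 243: Id(243) · φ(486/243) = 243 · 1 = 243
  d = 486: Id(486) · φ(486/486) = 486 · 1 = 486
Summing: (Id * φ)(486) = 162 + 324 + 162 + 324 + 162 + 324 + 162 + 324 + 162 + 324 + 243 + 486 = 3159.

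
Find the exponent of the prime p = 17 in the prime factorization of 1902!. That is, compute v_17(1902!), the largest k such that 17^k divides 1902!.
v_17(1902!) = 117

Legendre's formula: v_p(n!) = Σ_{k ≥ 1} ⌊n / p^k⌋. For p = 17, n = 1902, the terms are:
  ⌊1902/17^1⌋ = ⌊1902/17⌋ = 111
  ⌊1902/17^2⌋ = ⌊1902/289⌋ = 6
(the next term ⌊1902/17^3⌋ = 0, terminating the sum). Summing: v_17(1902!) = 111 + 6 = 117.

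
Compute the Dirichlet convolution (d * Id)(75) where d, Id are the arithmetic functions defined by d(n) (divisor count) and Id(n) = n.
(d * Id)(75) = 190

Divisors of 75: [1, 3, 5, 15, 25, 75]. For each d | 75:
  d = 1: d(1) · Id(75/1) = 1 · 75 = 75
  d = 3: d(3) · Id(75/3) = 2 · 25 = 50
  d = 5: d(5) · Id(75/5) = 2 · 15 = 30
  d = 15: d(15) · Id(75/15) = 4 · 5 = 20
  d = 25: d(25) · Id(75/25) = 3 · 3 = 9
  d = 75: d(75) · Id(75/75) = 6 · 1 = 6
Summing: (d * Id)(75) = 75 + 50 + 30 + 20 + 9 + 6 = 190.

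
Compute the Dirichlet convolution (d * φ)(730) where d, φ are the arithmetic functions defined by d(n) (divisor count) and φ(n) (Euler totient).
(d * φ)(730) = 1332

Divisors of 730: [1, 2, 5, 10, 73, 146, 365, 730]. For each d | 730:
  d = 1: d(1) · φ(730/1) = 1 · 288 = 288
  d = 2: d(2) · φ(730/2) = 2 · 288 = 576
  d = 5: d(5) · φ(730/5) = 2 · 72 = 144
  d = 10: d(10) · φ(730/10) = 4 · 72 = 288
  d = 73: d(73) · φ(730/73) = 2 · 4 = 8
  d = 146: d(146) · φ(730/146) = 4 · 4 = 16
  d = 365: d(365) · φ(730/365) = 4 · 1 = 4
  d = 730: d(730) · φ(730/730) = 8 · 1 = 8
Summing: (d * φ)(730) = 288 + 576 + 144 + 288 + 8 + 16 + 4 + 8 = 1332.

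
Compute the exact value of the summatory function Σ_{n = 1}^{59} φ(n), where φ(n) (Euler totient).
Σ_{n ≤ 59} φ(n) = 1086

Compute φ(n) for each 1 ≤ n ≤ 59: φ(1) = 1, φ(2) = 1, φ(3) = 2, φ(4) = 2, φ(5) = 4, φ(6) = 2, φ(7) = 6, φ(8) = 4, φ(9) = 6, φ(10) = 4, φ(11) = 10, φ(12) = 4, φ(13) = 12, φ(14) = 6, φ(15) = 8, φ(16) = 8, φ(17) = 16, φ(18) = 6, φ(19) = 18, φ(20) = 8, φ(21) = 12, φ(22) = 10, φ(23) = 22, φ(24) = 8, φ(25) = 20, φ(26) = 12, φ(27) = 18, φ(28) = 12, φ(29) = 28, φ(30) = 8, φ(31) = 30, φ(32) = 16, φ(33) = 20, φ(34) = 16, φ(35) = 24, φ(36) = 12, φ(37) = 36, φ(38) = 18, φ(39) = 24, φ(40) = 16, φ(41) = 40, φ(42) = 12, φ(43) = 42, φ(44) = 20, φ(45) = 24, φ(46) = 22, φ(47) = 46, φ(48) = 16, φ(49) = 42, φ(50) = 20, φ(51) = 32, φ(52) = 24, φ(53) = 52, φ(54) = 18, φ(55) = 40, φ(56) = 24, φ(57) = 36, φ(58) = 28, φ(59) = 58. Summing all 59 values: 1086. (Average order: Σ_{n ≤ x} φ(n) ~ (3/π²) x². For x = 59, (3/π²)·59² ≈ 1058.10.)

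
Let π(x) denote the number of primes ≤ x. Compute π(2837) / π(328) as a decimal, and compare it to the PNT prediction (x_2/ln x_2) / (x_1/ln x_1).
π(2837)/π(328) = 412/66 ≈ 6.2424;  PNT prediction ≈ 6.3022.

π(328) = 66 and π(2837) = 412, so π(2837)/π(328) ≈ 6.2424. The PNT-predicted ratio is (2837/ln(2837)) / (328/ln(328)) ≈ 6.3022. The two agree to within a few percent, as expected.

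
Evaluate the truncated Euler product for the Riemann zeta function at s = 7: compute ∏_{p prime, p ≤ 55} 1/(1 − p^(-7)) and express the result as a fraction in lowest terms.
∏ = 72859781352345946164271325208512748367496302513429047898775811498046799405380225394802980517015901501332936608125/72256491859259542003929080814473893559535113224475133477501839873036689289530416476883582246279412849505472872448

The primes p ≤ 55 are [2, 3, 5, 7, 11, 13, 17, 19, 23, 29, 31, 37, 41, 43, 47, 53]. For each prime, (1 − 1/p^7)^(-1) = p^7 / (p^7 − 1). The product is (1 − 1/2^7)^(-1), (1 − 1/3^7)^(-1), (1 − 1/5^7)^(-1), (1 − 1/7^7)^(-1), (1 − 1/11^7)^(-1), (1 − 1/13^7)^(-1), (1 − 1/17^7)^(-1), (1 − 1/19^7)^(-1), (1 − 1/23^7)^(-1), (1 − 1/29^7)^(-1), (1 − 1/31^7)^(-1), (1 − 1/37^7)^(-1), (1 − 1/41^7)^(-1), (1 − 1/43^7)^(-1), (1 − 1/47^7)^(-1), (1 − 1/53^7)^(-1) = ∏ p^7 / (p^7 − 1) = 72859781352345946164271325208512748367496302513429047898775811498046799405380225394802980517015901501332936608125/72256491859259542003929080814473893559535113224475133477501839873036689289530416476883582246279412849505472872448.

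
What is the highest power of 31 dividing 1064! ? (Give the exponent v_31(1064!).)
v_31(1064!) = 35

Legendre's formula: v_p(n!) = Σ_{k ≥ 1} ⌊n / p^k⌋. For p = 31, n = 1064, the terms are:
  ⌊1064/31^1⌋ = ⌊1064/31⌋ = 34
  ⌊1064/31^2⌋ = ⌊1064/961⌋ = 1
(the next term ⌊1064/31^3⌋ = 0, terminating the sum). Summing: v_31(1064!) = 34 + 1 = 35.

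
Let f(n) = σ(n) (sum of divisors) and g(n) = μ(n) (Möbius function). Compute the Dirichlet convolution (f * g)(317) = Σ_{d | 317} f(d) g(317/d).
(σ * μ)(317) = 317

Divisors of 317: [1, 317]. For each d | 317:
  d = 1: σ(1) · μ(317/1) = 1 · -1 = -1
  d = 317: σ(317) · μ(317/317) = 318 · 1 = 318
Summing: (σ * μ)(317) = -1 + 318 = 317.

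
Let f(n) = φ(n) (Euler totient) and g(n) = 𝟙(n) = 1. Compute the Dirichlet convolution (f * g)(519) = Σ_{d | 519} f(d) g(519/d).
(φ * 𝟙)(519) = 519

Divisors of 519: [1, 3, 173, 519]. For each d | 519:
  d = 1: φ(1) · 𝟙(519/1) = 1 · 1 = 1
  d = 3: φ(3) · 𝟙(519/3) = 2 · 1 = 2
  d = 173: φ(173) · 𝟙(519/173) = 172 · 1 = 172
  d = 519: φ(519) · 𝟙(519/519) = 344 · 1 = 344
Summing: (φ * 𝟙)(519) = 1 + 2 + 172 + 344 = 519.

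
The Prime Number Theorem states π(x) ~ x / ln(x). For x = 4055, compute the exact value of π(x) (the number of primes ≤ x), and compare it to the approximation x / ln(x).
π(4055) = 559;  x/ln(x) ≈ 488.10;  relative error ≈ 12.68%.

Directly count primes up to 4055: π(4055) = 559. The PNT approximation gives 4055/ln(4055) ≈ 4055/8.30771 ≈ 488.10. Relative error (π(x) − x/ln(x)) / π(x) ≈ 12.68%; the approximation is known to undercount slightly (Li(x) is a better estimate).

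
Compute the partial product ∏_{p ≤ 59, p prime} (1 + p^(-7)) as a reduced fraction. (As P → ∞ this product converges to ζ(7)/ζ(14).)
∏ = 154272612488542520575194753525518049355152211393535148597853519093722799890327479251625253745654498938144626318130977279872264568832/153004583688557812714359993673162055220477902107343685743956838145087594785289245672618943212330518776423841758160619459081570916875

The primes p ≤ 59 are [2, 3, 5, 7, 11, 13, 17, 19, 23, 29, 31, 37, 41, 43, 47, 53, 59]. For each, (1 + 1/p^7) = (p^7 + 1)/p^7. Multiplying these fractions over p ∈ [2, 3, 5, 7, 11, 13, 17, 19, 23, 29, 31, 37, 41, 43, 47, 53, 59] gives 154272612488542520575194753525518049355152211393535148597853519093722799890327479251625253745654498938144626318130977279872264568832/153004583688557812714359993673162055220477902107343685743956838145087594785289245672618943212330518776423841758160619459081570916875. (In the limit P → ∞ this tends to ζ(7)/ζ(14).)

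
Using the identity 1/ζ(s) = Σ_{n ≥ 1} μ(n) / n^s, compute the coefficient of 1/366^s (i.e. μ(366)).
μ(366) = -1

Factor n = 366 = 2 · 3 · 61. μ(n) = 0 if any exponent ≥ 2 (not squarefree); otherwise μ(n) = (−1)^{ω(n)} where ω(n) is the number of distinct prime factors. Applying: μ(366) = -1.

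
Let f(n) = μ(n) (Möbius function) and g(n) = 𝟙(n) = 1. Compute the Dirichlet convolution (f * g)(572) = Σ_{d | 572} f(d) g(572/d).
(μ * 𝟙)(572) = 0

Divisors of 572: [1, 2, 4, 11, 13, 22, 26, 44, 52, 143, 286, 572]. For each d | 572:
  d = 1: μ(1) · 𝟙(572/1) = 1 · 1 = 1
  d = 2: μ(2) · 𝟙(572/2) = -1 · 1 = -1
  d = 4: μ(4) · 𝟙(572/4) = 0 · 1 = 0
  d = 11: μ(11) · 𝟙(572/11) = -1 · 1 = -1
  d = 13: μ(13) · 𝟙(572/13) = -1 · 1 = -1
  d = 22: μ(22) · 𝟙(572/22) = 1 · 1 = 1
  d = 26: μ(26) · 𝟙(572/26) = 1 · 1 = 1
  d = 44: μ(44) · 𝟙(572/44) = 0 · 1 = 0
  d = 52: μ(52) · 𝟙(572/52) = 0 · 1 = 0
  d = 143: μ(143) · 𝟙(572/143) = 1 · 1 = 1
  d = 286: μ(286) · 𝟙(572/286) = -1 · 1 = -1
  d = 572: μ(572) · 𝟙(572/572) = 0 · 1 = 0
Summing: (μ * 𝟙)(572) = 1 + -1 + 0 + -1 + -1 + 1 + 1 + 0 + 0 + 1 + -1 + 0 = 0.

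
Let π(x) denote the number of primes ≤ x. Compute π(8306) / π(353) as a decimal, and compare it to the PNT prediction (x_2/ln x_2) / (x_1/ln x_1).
π(8306)/π(353) = 1042/71 ≈ 14.6761;  PNT prediction ≈ 15.2954.

π(353) = 71 and π(8306) = 1042, so π(8306)/π(353) ≈ 14.6761. The PNT-predicted ratio is (8306/ln(8306)) / (353/ln(353)) ≈ 15.2954. The two agree to within a few percent, as expected.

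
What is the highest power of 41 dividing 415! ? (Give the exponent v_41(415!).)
v_41(415!) = 10

Legendre's formula: v_p(n!) = Σ_{k ≥ 1} ⌊n / p^k⌋. For p = 41, n = 415, the terms are:
  ⌊415/41^1⌋ = ⌊415/41⌋ = 10
(the next term ⌊415/41^2⌋ = 0, terminating the sum). Summing: v_41(415!) = 10 = 10.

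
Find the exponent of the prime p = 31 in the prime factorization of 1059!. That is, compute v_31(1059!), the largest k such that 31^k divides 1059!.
v_31(1059!) = 35

Legendre's formula: v_p(n!) = Σ_{k ≥ 1} ⌊n / p^k⌋. For p = 31, n = 1059, the terms are:
  ⌊1059/31^1⌋ = ⌊1059/31⌋ = 34
  ⌊1059/31^2⌋ = ⌊1059/961⌋ = 1
(the next term ⌊1059/31^3⌋ = 0, terminating the sum). Summing: v_31(1059!) = 34 + 1 = 35.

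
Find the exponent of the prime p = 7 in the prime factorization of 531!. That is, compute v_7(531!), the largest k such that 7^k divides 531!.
v_7(531!) = 86

Legendre's formula: v_p(n!) = Σ_{k ≥ 1} ⌊n / p^k⌋. For p = 7, n = 531, the terms are:
  ⌊531/7^1⌋ = ⌊531/7⌋ = 75
  ⌊531/7^2⌋ = ⌊531/49⌋ = 10
  ⌊531/7^3⌋ = ⌊531/343⌋ = 1
(the next term ⌊531/7^4⌋ = 0, terminating the sum). Summing: v_7(531!) = 75 + 10 + 1 = 86.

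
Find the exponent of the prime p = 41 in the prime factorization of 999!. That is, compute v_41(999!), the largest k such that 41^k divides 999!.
v_41(999!) = 24

Legendre's formula: v_p(n!) = Σ_{k ≥ 1} ⌊n / p^k⌋. For p = 41, n = 999, the terms are:
  ⌊999/41^1⌋ = ⌊999/41⌋ = 24
(the next term ⌊999/41^2⌋ = 0, terminating the sum). Summing: v_41(999!) = 24 = 24.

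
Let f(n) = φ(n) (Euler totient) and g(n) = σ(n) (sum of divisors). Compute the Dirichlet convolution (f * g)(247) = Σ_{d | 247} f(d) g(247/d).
(φ * σ)(247) = 988

Divisors of 247: [1, 13, 19, 247]. For each d | 247:
  d = 1: φ(1) · σ(247/1) = 1 · 280 = 280
  d = 13: φ(13) · σ(247/13) = 12 · 20 = 240
  d = 19: φ(19) · σ(247/19) = 18 · 14 = 252
  d = 247: φ(247) · σ(247/247) = 216 · 1 = 216
Summing: (φ * σ)(247) = 280 + 240 + 252 + 216 = 988.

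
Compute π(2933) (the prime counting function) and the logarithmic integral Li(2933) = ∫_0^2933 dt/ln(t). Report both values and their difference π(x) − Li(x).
π(2933) = 423;  Li(2933) ≈ 434.38;  π(x) − Li(x) ≈ -11.38.

Direct count of primes ≤ 2933 gives π(2933) = 423. Numerical evaluation of the logarithmic integral gives Li(2933) ≈ 434.38. The difference π(x) − Li(x) ≈ -11.38 is typically negative for small/moderate x (Li(x) overestimates), though Littlewood's theorem shows this sign changes infinitely often.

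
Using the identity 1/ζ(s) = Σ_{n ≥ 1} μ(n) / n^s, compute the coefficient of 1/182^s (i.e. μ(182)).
μ(182) = -1

Factor n = 182 = 2 · 7 · 13. μ(n) = 0 if any exponent ≥ 2 (not squarefree); otherwise μ(n) = (−1)^{ω(n)} where ω(n) is the number of distinct prime factors. Applying: μ(182) = -1.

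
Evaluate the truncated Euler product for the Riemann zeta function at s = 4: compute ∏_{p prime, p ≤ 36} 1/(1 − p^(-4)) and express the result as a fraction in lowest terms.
∏ = 44480956869217573792253389310087/41097743855049154662236160000000

The primes p ≤ 36 are [2, 3, 5, 7, 11, 13, 17, 19, 23, 29, 31]. For each prime, (1 − 1/p^4)^(-1) = p^4 / (p^4 − 1). The product is (1 − 1/2^4)^(-1), (1 − 1/3^4)^(-1), (1 − 1/5^4)^(-1), (1 − 1/7^4)^(-1), (1 − 1/11^4)^(-1), (1 − 1/13^4)^(-1), (1 − 1/17^4)^(-1), (1 − 1/19^4)^(-1), (1 − 1/23^4)^(-1), (1 − 1/29^4)^(-1), (1 − 1/31^4)^(-1) = ∏ p^4 / (p^4 − 1) = 44480956869217573792253389310087/41097743855049154662236160000000.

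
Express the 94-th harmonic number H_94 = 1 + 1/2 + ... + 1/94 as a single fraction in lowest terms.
H_94 = 3684269126502577787295988888472646995861/718766754945489455304472257065075294400

Direct summation: H_94 = 1 + 1/2 + ... + 1/94. The least common denominator is lcm(1, ..., 94) = 718766754945489455304472257065075294400; over this denominator the numerator is 718766754945489455304472257065075294400 + 359383377472744727652236128532537647200 + 239588918315163151768157419021691764800 + 179691688736372363826118064266268823600 + 143753350989097891060894451413015058880 + 119794459157581575884078709510845882400 + 102680964992212779329210322437867899200 + 89845844368186181913059032133134411800 + 79862972771721050589385806340563921600 + 71876675494548945530447225706507529440 + 65342432267771768664042932460461390400 + 59897229578790787942039354755422941200 + 55289750380422265792651712081928868800 + 51340482496106389664605161218933949600 + 47917783663032630353631483804338352960 + 44922922184093090956529516066567205900 + 42280397349734673841439544533239723200 + 39931486385860525294692903170281960800 + 37829829207657339752866960898161857600 + 35938337747274472765223612853253764720 + 34226988330737593109736774145955966400 + 32671216133885884332021466230230695200 + 31250728475890845882803141611525012800 + 29948614789395393971019677377711470600 + 28750670197819578212178890282603011776 + 27644875190211132896325856040964434400 + 26620990923907016863128602113521307200 + 25670241248053194832302580609466974800 + 24785060515361705355326629553968113600 + 23958891831516315176815741902169176480 + 23186024353080305009821685711776622400 + 22461461092046545478264758033283602950 + 21780810755923922888014310820153796800 + 21140198674867336920719772266619861600 + 20536192998442555865842064487573579840 + 19965743192930262647346451585140980400 + 19426128512040255548769520461218251200 + 18914914603828669876433480449080928800 + 18429916793474088597550570693976289600 + 17969168873637236382611806426626882360 + 17530896462085108665962737977196958400 + 17113494165368796554868387072977983200 + 16715505928964871053592378071280820800 + 16335608066942942166010733115115347600 + 15972594554344210117877161268112784320 + 15625364237945422941401570805762506400 + 15292909679691265006478133129044155200 + 14974307394697696985509838688855735300 + 14668709284601825618458617491123985600 + 14375335098909789106089445141301505888 + 14093465783244891280479848177746574400 + 13822437595105566448162928020482217200 + 13561636885763951986876835038963684800 + 13310495461953508431564301056760653600 + 13068486453554353732808586492092278080 + 12835120624026597416151290304733487400 + 12609943069219113250955653632720619200 + 12392530257680852677663314776984056800 + 12182487371957448394991055204492801600 + 11979445915758157588407870951084588240 + 11783061556483433693515938640411070400 + 11593012176540152504910842855888311200 + 11408996110245864369912258048651988800 + 11230730546023272739132379016641801475 + 11057950076084453158530342416385773760 + 10890405377961961444007155410076898400 + 10727862014111782914992123239777243200 + 10570099337433668460359886133309930800 + 10416909491963615294267713870508337600 + 10268096499221277932921032243786789920 + 10123475421767457116964397986832046400 + 9982871596465131323673225792570490200 + 9846119930760129524718798041987332800 + 9713064256020127774384760230609125600 + 9583556732606526070726296760867670592 + 9457457301914334938216740224540464400 + 9334633181110252666291847494351627200 + 9214958396737044298775285346988144800 + 9098313353740372851955345026140193600 + 8984584436818618191305903213313441180 + 8873663641302338954376200704507102400 + 8765448231042554332981368988598479200 + 8659840421029993437403280205603316800 + 8556747082684398277434193536488991600 + 8456079469946934768287908906647944640 + 8357752964482435526796189035640410400 + 8261686838453901785108876517989371200 + 8167804033471471083005366557557673800 + 8076030954443701744994070304101969600 + 7986297277172105058938580634056392160 + 7898535768631752256093101725989838400 + 7812682118972711470700785402881253200 + 7728674784360101669940561903925540800 + 7646454839845632503239066564522077600 = 3684269126502577787295988888472646995861, so H_94 = 3684269126502577787295988888472646995861/718766754945489455304472257065075294400 (already in lowest terms) ≈ 5.12582. (The PNT-adjacent estimate ln(94) + γ ≈ 5.12051 matches within O(1/n).)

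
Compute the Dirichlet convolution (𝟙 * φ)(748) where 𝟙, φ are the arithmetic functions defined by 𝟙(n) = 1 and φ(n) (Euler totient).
(𝟙 * φ)(748) = 748

Divisors of 748: [1, 2, 4, 11, 17, 22, 34, 44, 68, 187, 374, 748]. For each d | 748:
  d = 1: 𝟙(1) · φ(748/1) = 1 · 320 = 320
  d = 2: 𝟙(2) · φ(748/2) = 1 · 160 = 160
  d = 4: 𝟙(4) · φ(748/4) = 1 · 160 = 160
  d = 11: 𝟙(11) · φ(748/11) = 1 · 32 = 32
  d = 17: 𝟙(17) · φ(748/17) = 1 · 20 = 20
  d = 22: 𝟙(22) · φ(748/22) = 1 · 16 = 16
  d = 34: 𝟙(34) · φ(748/34) = 1 · 10 = 10
  d = 44: 𝟙(44) · φ(748/44) = 1 · 16 = 16
  d = 68: 𝟙(68) · φ(748/68) = 1 · 10 = 10
  d = 187: 𝟙(187) · φ(748/187) = 1 · 2 = 2
  d = 374: 𝟙(374) · φ(748/374) = 1 · 1 = 1
  d = 748: 𝟙(748) · φ(748/748) = 1 · 1 = 1
Summing: (𝟙 * φ)(748) = 320 + 160 + 160 + 32 + 20 + 16 + 10 + 16 + 10 + 2 + 1 + 1 = 748.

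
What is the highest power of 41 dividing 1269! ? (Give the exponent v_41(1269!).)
v_41(1269!) = 30

Legendre's formula: v_p(n!) = Σ_{k ≥ 1} ⌊n / p^k⌋. For p = 41, n = 1269, the terms are:
  ⌊1269/41^1⌋ = ⌊1269/41⌋ = 30
(the next term ⌊1269/41^2⌋ = 0, terminating the sum). Summing: v_41(1269!) = 30 = 30.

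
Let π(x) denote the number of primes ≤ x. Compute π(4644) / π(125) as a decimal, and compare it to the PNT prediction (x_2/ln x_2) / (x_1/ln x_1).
π(4644)/π(125) = 627/30 ≈ 20.9000;  PNT prediction ≈ 21.2453.

π(125) = 30 and π(4644) = 627, so π(4644)/π(125) ≈ 20.9000. The PNT-predicted ratio is (4644/ln(4644)) / (125/ln(125)) ≈ 21.2453. The two agree to within a few percent, as expected.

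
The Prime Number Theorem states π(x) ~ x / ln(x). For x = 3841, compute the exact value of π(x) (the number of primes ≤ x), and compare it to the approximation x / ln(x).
π(3841) = 532;  x/ln(x) ≈ 465.38;  relative error ≈ 12.52%.

Directly count primes up to 3841: π(3841) = 532. The PNT approximation gives 3841/ln(3841) ≈ 3841/8.25349 ≈ 465.38. Relative error (π(x) − x/ln(x)) / π(x) ≈ 12.52%; the approximation is known to undercount slightly (Li(x) is a better estimate).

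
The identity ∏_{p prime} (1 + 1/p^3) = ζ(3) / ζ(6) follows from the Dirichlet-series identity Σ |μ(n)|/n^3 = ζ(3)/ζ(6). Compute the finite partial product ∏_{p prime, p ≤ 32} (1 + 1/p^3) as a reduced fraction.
∏ = 123276368443014873612288/104343309932640260237195

The primes p ≤ 32 are [2, 3, 5, 7, 11, 13, 17, 19, 23, 29, 31]. For each, (1 + 1/p^3) = (p^3 + 1)/p^3. Multiplying these fractions over p ∈ [2, 3, 5, 7, 11, 13, 17, 19, 23, 29, 31] gives 123276368443014873612288/104343309932640260237195. (In the limit P → ∞ this tends to ζ(3)/ζ(6).)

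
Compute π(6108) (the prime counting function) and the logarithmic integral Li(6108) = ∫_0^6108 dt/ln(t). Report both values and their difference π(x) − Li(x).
π(6108) = 796;  Li(6108) ≈ 812.82;  π(x) − Li(x) ≈ -16.82.

Direct count of primes ≤ 6108 gives π(6108) = 796. Numerical evaluation of the logarithmic integral gives Li(6108) ≈ 812.82. The difference π(x) − Li(x) ≈ -16.82 is typically negative for small/moderate x (Li(x) overestimates), though Littlewood's theorem shows this sign changes infinitely often.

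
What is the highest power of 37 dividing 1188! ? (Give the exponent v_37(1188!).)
v_37(1188!) = 32

Legendre's formula: v_p(n!) = Σ_{k ≥ 1} ⌊n / p^k⌋. For p = 37, n = 1188, the terms are:
  ⌊1188/37^1⌋ = ⌊1188/37⌋ = 32
(the next term ⌊1188/37^2⌋ = 0, terminating the sum). Summing: v_37(1188!) = 32 = 32.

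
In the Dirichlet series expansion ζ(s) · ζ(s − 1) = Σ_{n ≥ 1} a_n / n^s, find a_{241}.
σ(241) = 242

In the product (Σ m^0/m^s)(Σ k / k^s) = Σ (Σ_{d | n} d) / n^s, the coefficient of 1/n^s is σ(n) = Σ_{d | n} d. For n = 241, divisors are [1, 241]; summing: σ(241) = 242.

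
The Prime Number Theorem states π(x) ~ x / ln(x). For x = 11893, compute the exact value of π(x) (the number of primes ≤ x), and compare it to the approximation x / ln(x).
π(11893) = 1424;  x/ln(x) ≈ 1267.41;  relative error ≈ 11.00%.

Directly count primes up to 11893: π(11893) = 1424. The PNT approximation gives 11893/ln(11893) ≈ 11893/9.38371 ≈ 1267.41. Relative error (π(x) − x/ln(x)) / π(x) ≈ 11.00%; the approximation is known to undercount slightly (Li(x) is a better estimate).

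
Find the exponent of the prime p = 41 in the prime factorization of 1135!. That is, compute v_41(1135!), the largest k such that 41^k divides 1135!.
v_41(1135!) = 27

Legendre's formula: v_p(n!) = Σ_{k ≥ 1} ⌊n / p^k⌋. For p = 41, n = 1135, the terms are:
  ⌊1135/41^1⌋ = ⌊1135/41⌋ = 27
(the next term ⌊1135/41^2⌋ = 0, terminating the sum). Summing: v_41(1135!) = 27 = 27.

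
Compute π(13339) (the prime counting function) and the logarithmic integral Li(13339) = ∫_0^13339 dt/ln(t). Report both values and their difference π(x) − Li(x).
π(13339) = 1585;  Li(13339) ≈ 1602.85;  π(x) − Li(x) ≈ -17.85.

Direct count of primes ≤ 13339 gives π(13339) = 1585. Numerical evaluation of the logarithmic integral gives Li(13339) ≈ 1602.85. The difference π(x) − Li(x) ≈ -17.85 is typically negative for small/moderate x (Li(x) overestimates), though Littlewood's theorem shows this sign changes infinitely often.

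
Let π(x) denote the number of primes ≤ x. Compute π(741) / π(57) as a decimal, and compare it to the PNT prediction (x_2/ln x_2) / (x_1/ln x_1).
π(741)/π(57) = 131/16 ≈ 8.1875;  PNT prediction ≈ 7.9539.

π(57) = 16 and π(741) = 131, so π(741)/π(57) ≈ 8.1875. The PNT-predicted ratio is (741/ln(741)) / (57/ln(57)) ≈ 7.9539. The two agree to within a few percent, as expected.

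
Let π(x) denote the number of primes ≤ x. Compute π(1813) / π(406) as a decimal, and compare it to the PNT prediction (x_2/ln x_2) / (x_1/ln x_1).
π(1813)/π(406) = 280/79 ≈ 3.5443;  PNT prediction ≈ 3.5749.

π(406) = 79 and π(1813) = 280, so π(1813)/π(406) ≈ 3.5443. The PNT-predicted ratio is (1813/ln(1813)) / (406/ln(406)) ≈ 3.5749. The two agree to within a few percent, as expected.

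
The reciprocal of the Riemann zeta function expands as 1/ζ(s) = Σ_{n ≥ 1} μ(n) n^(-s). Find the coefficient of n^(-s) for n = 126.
μ(126) = 0

Factor n = 126 = 2 · 3^2 · 7. μ(n) = 0 if any exponent ≥ 2 (not squarefree); otherwise μ(n) = (−1)^{ω(n)} where ω(n) is the number of distinct prime factors. Applying: μ(126) = 0.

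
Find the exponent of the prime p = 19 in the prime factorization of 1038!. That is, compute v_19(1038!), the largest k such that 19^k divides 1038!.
v_19(1038!) = 56

Legendre's formula: v_p(n!) = Σ_{k ≥ 1} ⌊n / p^k⌋. For p = 19, n = 1038, the terms are:
  ⌊1038/19^1⌋ = ⌊1038/19⌋ = 54
  ⌊1038/19^2⌋ = ⌊1038/361⌋ = 2
(the next term ⌊1038/19^3⌋ = 0, terminating the sum). Summing: v_19(1038!) = 54 + 2 = 56.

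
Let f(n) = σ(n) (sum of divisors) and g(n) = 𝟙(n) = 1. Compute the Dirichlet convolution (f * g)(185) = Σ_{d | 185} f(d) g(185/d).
(σ * 𝟙)(185) = 273

Divisors of 185: [1, 5, 37, 185]. For each d | 185:
  d = 1: σ(1) · 𝟙(185/1) = 1 · 1 = 1
  d = 5: σ(5) · 𝟙(185/5) = 6 · 1 = 6
  d = 37: σ(37) · 𝟙(185/37) = 38 · 1 = 38
  d = 185: σ(185) · 𝟙(185/185) = 228 · 1 = 228
Summing: (σ * 𝟙)(185) = 1 + 6 + 38 + 228 = 273.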